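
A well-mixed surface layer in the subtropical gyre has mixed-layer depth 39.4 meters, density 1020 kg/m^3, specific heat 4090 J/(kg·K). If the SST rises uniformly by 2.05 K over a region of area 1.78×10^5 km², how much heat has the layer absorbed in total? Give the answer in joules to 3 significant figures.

6.00×10^19 J

Areal heat capacity C = ρ c_p D = 1020 × 4090 × 39.4 = 1.64×10^8 J/(m²·K).
Heat per unit area: q = C ΔT = 1.64×10^8 × 2.05 = 3.37×10^8 J/m².
Total heat: Q = q × A = 3.37×10^8 × (1.78×10^5 × 10⁶ m²) = 6.00×10^19 J.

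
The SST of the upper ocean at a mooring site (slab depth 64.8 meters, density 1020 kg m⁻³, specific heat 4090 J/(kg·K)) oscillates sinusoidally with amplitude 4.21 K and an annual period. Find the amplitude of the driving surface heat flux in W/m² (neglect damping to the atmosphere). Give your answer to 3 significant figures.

227

Areal heat capacity C = ρ c_p D = 1020 × 4090 × 64.8 = 2.70×10^8 J/(m^2 K).
ω = 2π / 3.15×10^7 s = 1.99×10^-7 s⁻¹.
Cω = 2.70×10^8 × 1.99×10^-7 = 53.9 W/(m²·K).
F₀ = A × Cω = 4.21 × 53.9 = 227 W/m².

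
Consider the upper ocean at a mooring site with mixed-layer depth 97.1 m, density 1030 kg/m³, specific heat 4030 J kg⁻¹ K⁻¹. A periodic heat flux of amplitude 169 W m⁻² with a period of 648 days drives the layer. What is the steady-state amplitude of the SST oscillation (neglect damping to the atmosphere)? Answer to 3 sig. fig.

Areal heat capacity C = ρ c_p D = 1030 × 4030 × 97.1 = 4.03×10^8 J/(m^2 K).
Angular frequency ω = 2π / T = 2π / 5.60×10^7 s = 1.12×10^-7 s⁻¹.
Cω = 4.03×10^8 × 1.12×10^-7 = 45.2 W/(m²·K).
Amplitude A = F₀ / (Cω) = 169 / 45.2 = 3.74 K.

3.74 K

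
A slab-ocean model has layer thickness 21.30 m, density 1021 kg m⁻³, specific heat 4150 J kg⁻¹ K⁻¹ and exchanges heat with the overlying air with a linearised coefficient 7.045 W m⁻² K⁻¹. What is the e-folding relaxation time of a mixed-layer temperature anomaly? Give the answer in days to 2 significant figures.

150 days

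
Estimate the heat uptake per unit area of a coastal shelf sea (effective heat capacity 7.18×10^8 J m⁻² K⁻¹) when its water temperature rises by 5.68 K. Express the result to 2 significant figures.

4.1×10^9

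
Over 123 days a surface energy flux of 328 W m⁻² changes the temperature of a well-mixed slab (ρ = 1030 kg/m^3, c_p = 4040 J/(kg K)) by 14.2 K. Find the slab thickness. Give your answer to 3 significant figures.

59.0 m

Heat input Q = F Δt = 328 × 1.06×10^7 s = 3.49×10^9 J/m².
Required areal heat capacity C = Q / ΔT = 2.45×10^8 J/(m²·K).
Depth D = C / (ρ c_p) = 2.45×10^8 / (1030 × 4040) = 59.0 m.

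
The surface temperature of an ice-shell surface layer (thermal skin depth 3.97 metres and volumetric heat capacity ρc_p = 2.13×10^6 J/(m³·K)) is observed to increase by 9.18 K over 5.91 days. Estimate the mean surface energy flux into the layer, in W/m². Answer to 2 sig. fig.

150

Areal heat capacity C = ρc_p × D = 2.13×10^6 × 3.97 = 8.46×10^6 J m⁻² K⁻¹.
Required heat per unit area: Q = C ΔT = 8.46×10^6 × 9.18 = 7.76×10^7 J/m².
Flux F = Q / Δt = 7.76×10^7 / 5.11×10^5 s = 152 W/m².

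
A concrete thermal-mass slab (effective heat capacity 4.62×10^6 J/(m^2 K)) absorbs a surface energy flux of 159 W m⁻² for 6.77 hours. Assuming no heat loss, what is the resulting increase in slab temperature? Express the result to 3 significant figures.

Areal heat capacity C = 4.62×10^6 J/(m^2 K) (given).
Net heat input Q = F Δt = 159 × (6.77 hours × 3600 s/hour) = 3.88×10^6 J/m².
ΔT = Q / C = 3.88×10^6 / 4.62×10^6 = 0.839 K.

0.839 K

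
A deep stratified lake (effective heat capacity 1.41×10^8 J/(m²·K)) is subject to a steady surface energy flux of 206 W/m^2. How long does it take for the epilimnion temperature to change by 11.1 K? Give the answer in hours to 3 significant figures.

2110 hours

Areal heat capacity C = 1.41×10^8 J/(m²·K) (given).
Time required: Δt = C ΔT / F = 1.41×10^8 × 11.1 / 206 = 7.60×10^6 s.
In hours: 7.60×10^6 s / (3600 s/hour) = 2110 hours.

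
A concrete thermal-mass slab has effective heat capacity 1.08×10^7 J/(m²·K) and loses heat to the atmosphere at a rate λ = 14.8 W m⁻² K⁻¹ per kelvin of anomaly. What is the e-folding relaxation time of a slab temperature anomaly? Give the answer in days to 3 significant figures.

Areal heat capacity C = 1.08×10^7 J/(m²·K) (given).
Relaxation time τ = C / λ = 1.08×10^7 / 14.8 = 7.30×10^5 s.
In days: 7.30×10^5 s / (86400 s/day) = 8.45 days.

8.45 days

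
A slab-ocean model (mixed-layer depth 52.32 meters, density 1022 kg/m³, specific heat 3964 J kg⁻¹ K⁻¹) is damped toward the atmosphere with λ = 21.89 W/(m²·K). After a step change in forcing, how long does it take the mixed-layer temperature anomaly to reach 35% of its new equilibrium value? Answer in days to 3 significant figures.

Areal heat capacity C = ρ c_p D = 1022 × 3964 × 52.32 = 2.12×10^8 J m⁻² K⁻¹.
τ = C / λ = 2.12×10^8 / 21.89 = 9.68×10^6 s.
Fraction reached: 1 − e^(−t/τ) = 0.35 ⇒ t = −τ ln(1 − 0.35) = τ × 0.431.
t = 4.17×10^6 s = 48.3 days.

48.3 days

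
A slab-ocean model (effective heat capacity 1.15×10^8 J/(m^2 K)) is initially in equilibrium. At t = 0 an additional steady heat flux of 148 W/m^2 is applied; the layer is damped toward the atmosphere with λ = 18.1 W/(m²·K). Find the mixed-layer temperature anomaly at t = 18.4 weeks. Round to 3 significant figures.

6.76 K

Areal heat capacity C = 1.15×10^8 J/(m^2 K) (given).
τ = C / λ = 1.15×10^8 / 18.1 = 6.35×10^6 s.
Equilibrium anomaly ΔT_eq = F / λ = 148 / 18.1 = 8.18 K.
t = 18.4 weeks = 1.11×10^7 s, so t/τ = 1.75.
ΔT(t) = ΔT_eq (1 − e^(−t/τ)) = 8.18 × (1 − e^−1.75) = 6.76 K.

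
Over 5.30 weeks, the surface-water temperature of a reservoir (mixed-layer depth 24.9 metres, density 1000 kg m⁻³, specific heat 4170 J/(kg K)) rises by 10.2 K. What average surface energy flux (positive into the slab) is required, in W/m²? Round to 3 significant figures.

Areal heat capacity C = ρ c_p D = 1000 × 4170 × 24.9 = 1.04×10^8 J/(m²·K).
Required heat per unit area: Q = C ΔT = 1.04×10^8 × 10.2 = 1.06×10^9 J/m².
Flux F = Q / Δt = 1.06×10^9 / 3.21×10^6 s = 330 W/m².

330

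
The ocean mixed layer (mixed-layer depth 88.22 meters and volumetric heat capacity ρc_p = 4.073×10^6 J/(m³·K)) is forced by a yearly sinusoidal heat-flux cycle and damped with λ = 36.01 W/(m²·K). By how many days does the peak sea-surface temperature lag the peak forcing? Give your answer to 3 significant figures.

64.2 days

Areal heat capacity C = ρc_p × D = 4.073×10^6 × 88.22 = 3.59×10^8 J m⁻² K⁻¹.
ω = 2π / 3.15×10^7 s = 1.99×10^-7 s⁻¹.
Phase lag φ = arctan(Cω/λ) = arctan(71.6/36.01) = 1.10 rad.
Time lag = φ / ω = 1.10 / 1.99×10^-7 = 5.54×10^6 s = 64.2 days.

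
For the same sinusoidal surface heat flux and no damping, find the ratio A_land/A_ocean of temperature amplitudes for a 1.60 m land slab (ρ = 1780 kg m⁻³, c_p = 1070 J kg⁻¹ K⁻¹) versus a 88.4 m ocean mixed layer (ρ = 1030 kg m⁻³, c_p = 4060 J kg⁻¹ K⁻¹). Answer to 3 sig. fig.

C_ocean = 1030 × 4060 × 88.4 = 3.70×10^8 J/(m²·K).
C_land = 1780 × 1070 × 1.60 = 3.05×10^6 J/(m²·K).
Undamped amplitude ∝ 1/C, so A_land/A_ocean = C_ocean/C_land = 121.

121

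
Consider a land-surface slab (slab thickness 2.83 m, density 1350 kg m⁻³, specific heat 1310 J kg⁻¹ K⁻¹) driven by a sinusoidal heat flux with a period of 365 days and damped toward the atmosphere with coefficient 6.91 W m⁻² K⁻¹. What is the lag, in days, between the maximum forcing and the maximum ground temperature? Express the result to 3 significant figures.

Areal heat capacity C = ρ c_p D = 1350 × 1310 × 2.83 = 5.00×10^6 J m⁻² K⁻¹.
ω = 2π / 3.15×10^7 s = 1.99×10^-7 s⁻¹.
Phase lag φ = arctan(Cω/λ) = arctan(0.997/6.91) = 0.143 rad.
Time lag = φ / ω = 0.143 / 1.99×10^-7 = 7.19×10^5 s = 8.33 days.

8.33 days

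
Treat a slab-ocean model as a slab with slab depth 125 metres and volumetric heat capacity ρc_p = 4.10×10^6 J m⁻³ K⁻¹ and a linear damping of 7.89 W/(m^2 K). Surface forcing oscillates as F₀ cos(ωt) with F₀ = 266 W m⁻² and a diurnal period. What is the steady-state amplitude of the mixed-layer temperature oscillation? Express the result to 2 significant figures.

0.0071 K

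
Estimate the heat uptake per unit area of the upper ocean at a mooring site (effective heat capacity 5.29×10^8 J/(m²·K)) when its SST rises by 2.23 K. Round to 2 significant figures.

Areal heat capacity C = 5.29×10^8 J/(m²·K) (given).
ΔQ = C ΔT = 5.29×10^8 × 2.23 = 1.18×10^9 J/m².

1.2×10^9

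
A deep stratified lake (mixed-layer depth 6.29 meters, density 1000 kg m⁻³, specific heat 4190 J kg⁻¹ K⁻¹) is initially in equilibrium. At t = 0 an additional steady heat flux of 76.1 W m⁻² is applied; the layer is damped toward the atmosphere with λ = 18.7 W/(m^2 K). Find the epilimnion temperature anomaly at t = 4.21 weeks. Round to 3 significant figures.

3.40 K

Areal heat capacity C = ρ c_p D = 1000 × 4190 × 6.29 = 2.64×10^7 J/(m^2 K).
τ = C / λ = 2.64×10^7 / 18.7 = 1.41×10^6 s.
Equilibrium anomaly ΔT_eq = F / λ = 76.1 / 18.7 = 4.07 K.
t = 4.21 weeks = 2.55×10^6 s, so t/τ = 1.81.
ΔT(t) = ΔT_eq (1 − e^(−t/τ)) = 4.07 × (1 − e^−1.81) = 3.40 K.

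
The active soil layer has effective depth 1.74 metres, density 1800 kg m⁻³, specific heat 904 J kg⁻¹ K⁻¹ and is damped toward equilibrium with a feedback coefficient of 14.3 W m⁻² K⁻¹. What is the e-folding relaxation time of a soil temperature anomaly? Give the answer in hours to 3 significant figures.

Areal heat capacity C = ρ c_p D = 1800 × 904 × 1.74 = 2.83×10^6 J/(m^2 K).
Relaxation time τ = C / λ = 2.83×10^6 / 14.3 = 1.98×10^5 s.
In hours: 1.98×10^5 s / (3600 s/hour) = 55.0 hours.

55.0 hours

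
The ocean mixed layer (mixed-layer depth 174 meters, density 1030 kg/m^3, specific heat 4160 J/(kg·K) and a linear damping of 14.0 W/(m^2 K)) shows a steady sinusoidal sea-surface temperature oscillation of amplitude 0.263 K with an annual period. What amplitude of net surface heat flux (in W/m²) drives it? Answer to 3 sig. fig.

Areal heat capacity C = ρ c_p D = 1030 × 4160 × 174 = 7.46×10^8 J m⁻² K⁻¹.
ω = 2π / 3.15×10^7 s = 1.99×10^-7 s⁻¹.
√((Cω)² + λ²) = √((149)² + 14.0²) = 149 W/(m²·K).
F₀ = A × √((Cω)²+λ²) = 0.263 × 149 = 39.2 W/m².

39.2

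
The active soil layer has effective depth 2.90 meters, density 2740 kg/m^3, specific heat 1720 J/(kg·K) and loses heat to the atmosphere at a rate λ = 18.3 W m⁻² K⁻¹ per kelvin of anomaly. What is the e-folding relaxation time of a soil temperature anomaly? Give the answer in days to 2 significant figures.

Areal heat capacity C = ρ c_p D = 2740 × 1720 × 2.90 = 1.37×10^7 J/(m²·K).
Relaxation time τ = C / λ = 1.37×10^7 / 18.3 = 7.47×10^5 s.
In days: 7.47×10^5 s / (86400 s/day) = 8.64 days.

8.6 days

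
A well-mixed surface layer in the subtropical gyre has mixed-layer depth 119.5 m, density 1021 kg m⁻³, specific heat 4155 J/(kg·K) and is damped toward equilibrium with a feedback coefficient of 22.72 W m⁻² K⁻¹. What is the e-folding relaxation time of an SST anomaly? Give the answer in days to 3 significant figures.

Areal heat capacity C = ρ c_p D = 1021 × 4155 × 119.5 = 5.07×10^8 J/(m^2 K).
Relaxation time τ = C / λ = 5.07×10^8 / 22.72 = 2.23×10^7 s.
In days: 2.23×10^7 s / (86400 s/day) = 258 days.

258 days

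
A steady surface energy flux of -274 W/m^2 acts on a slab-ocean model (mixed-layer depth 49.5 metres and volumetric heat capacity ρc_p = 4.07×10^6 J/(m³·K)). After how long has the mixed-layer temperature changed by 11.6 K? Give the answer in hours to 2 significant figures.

Areal heat capacity C = ρc_p × D = 4.07×10^6 × 49.5 = 2.01×10^8 J/(m^2 K).
Time required: Δt = C ΔT / F = 2.01×10^8 × -11.6 / -274 = 8.53×10^6 s.
In hours: 8.53×10^6 s / (3600 s/hour) = 2370 hours.

2400 hours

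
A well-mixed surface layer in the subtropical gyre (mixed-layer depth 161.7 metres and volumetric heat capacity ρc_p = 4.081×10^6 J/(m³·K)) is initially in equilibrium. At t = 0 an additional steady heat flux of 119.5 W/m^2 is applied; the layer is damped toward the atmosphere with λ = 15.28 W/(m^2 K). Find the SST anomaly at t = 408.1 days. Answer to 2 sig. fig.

Areal heat capacity C = ρc_p × D = 4.081×10^6 × 161.7 = 6.60×10^8 J/(m²·K).
τ = C / λ = 6.60×10^8 / 15.28 = 4.32×10^7 s.
Equilibrium anomaly ΔT_eq = F / λ = 119.5 / 15.28 = 7.82 K.
t = 408.1 days = 3.53×10^7 s, so t/τ = 0.816.
ΔT(t) = ΔT_eq (1 − e^(−t/τ)) = 7.82 × (1 − e^−0.816) = 4.36 K.

4.4 K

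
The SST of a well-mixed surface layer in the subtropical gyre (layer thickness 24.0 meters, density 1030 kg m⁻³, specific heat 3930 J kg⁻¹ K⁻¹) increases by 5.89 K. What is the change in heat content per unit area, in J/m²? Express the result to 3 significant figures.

5.72×10^8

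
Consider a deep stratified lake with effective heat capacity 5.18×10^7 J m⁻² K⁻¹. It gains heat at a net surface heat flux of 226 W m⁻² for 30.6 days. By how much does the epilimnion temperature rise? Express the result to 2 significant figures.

12 K

Areal heat capacity C = 5.18×10^7 J m⁻² K⁻¹ (given).
Net heat input Q = F Δt = 226 × (30.6 days × 86400 s/day) = 5.98×10^8 J/m².
ΔT = Q / C = 5.98×10^8 / 5.18×10^7 = 11.5 K.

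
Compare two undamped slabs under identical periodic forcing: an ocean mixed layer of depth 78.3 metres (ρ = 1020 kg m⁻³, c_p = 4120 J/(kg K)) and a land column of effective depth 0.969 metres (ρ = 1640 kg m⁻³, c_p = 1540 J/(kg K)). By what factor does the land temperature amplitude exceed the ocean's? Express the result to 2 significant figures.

130

C_ocean = 1020 × 4120 × 78.3 = 3.29×10^8 J/(m²·K).
C_land = 1640 × 1540 × 0.969 = 2.45×10^6 J/(m²·K).
Undamped amplitude ∝ 1/C, so A_land/A_ocean = C_ocean/C_land = 134.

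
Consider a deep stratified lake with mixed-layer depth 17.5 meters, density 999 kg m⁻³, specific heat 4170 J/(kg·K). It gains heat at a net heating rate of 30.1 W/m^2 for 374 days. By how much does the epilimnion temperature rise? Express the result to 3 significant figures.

Areal heat capacity C = ρ c_p D = 999 × 4170 × 17.5 = 7.29×10^7 J/(m²·K).
Net heat input Q = F Δt = 30.1 × (374 days × 86400 s/day) = 9.73×10^8 J/m².
ΔT = Q / C = 9.73×10^8 / 7.29×10^7 = 13.3 K.

13.3 K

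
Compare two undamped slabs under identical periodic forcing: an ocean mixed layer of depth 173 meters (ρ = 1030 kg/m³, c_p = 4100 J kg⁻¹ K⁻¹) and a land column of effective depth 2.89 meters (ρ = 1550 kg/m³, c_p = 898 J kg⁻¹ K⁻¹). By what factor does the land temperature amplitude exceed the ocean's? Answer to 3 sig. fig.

C_ocean = 1030 × 4100 × 173 = 7.31×10^8 J/(m²·K).
C_land = 1550 × 898 × 2.89 = 4.02×10^6 J/(m²·K).
Undamped amplitude ∝ 1/C, so A_land/A_ocean = C_ocean/C_land = 182.

182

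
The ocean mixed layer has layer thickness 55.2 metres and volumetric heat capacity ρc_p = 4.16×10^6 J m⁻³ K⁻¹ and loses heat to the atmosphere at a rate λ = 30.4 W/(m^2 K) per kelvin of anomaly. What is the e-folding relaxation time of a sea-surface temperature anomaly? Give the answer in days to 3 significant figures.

87.4 days

Areal heat capacity C = ρc_p × D = 4.16×10^6 × 55.2 = 2.30×10^8 J m⁻² K⁻¹.
Relaxation time τ = C / λ = 2.30×10^8 / 30.4 = 7.55×10^6 s.
In days: 7.55×10^6 s / (86400 s/day) = 87.4 days.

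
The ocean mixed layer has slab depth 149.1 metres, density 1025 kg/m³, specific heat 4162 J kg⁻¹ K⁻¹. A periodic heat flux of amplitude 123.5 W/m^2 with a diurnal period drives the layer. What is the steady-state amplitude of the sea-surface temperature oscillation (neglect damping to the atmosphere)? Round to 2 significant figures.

Areal heat capacity C = ρ c_p D = 1025 × 4162 × 149.1 = 6.36×10^8 J/(m^2 K).
Angular frequency ω = 2π / T = 2π / 86400 s = 7.27×10^-5 s⁻¹.
Cω = 6.36×10^8 × 7.27×10^-5 = 46300 W/(m²·K).
Amplitude A = F₀ / (Cω) = 123.5 / 46300 = 0.00267 K.

0.0027 K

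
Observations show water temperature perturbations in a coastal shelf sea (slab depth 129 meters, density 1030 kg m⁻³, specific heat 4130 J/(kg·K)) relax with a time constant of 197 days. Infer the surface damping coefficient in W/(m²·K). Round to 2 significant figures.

32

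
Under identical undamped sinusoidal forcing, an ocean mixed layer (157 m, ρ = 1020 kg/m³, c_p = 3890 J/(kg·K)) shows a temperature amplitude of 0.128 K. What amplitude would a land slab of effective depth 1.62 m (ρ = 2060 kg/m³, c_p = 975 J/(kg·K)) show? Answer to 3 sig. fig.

C_ocean = 6.23×10^8 J/(m²·K); C_land = 3.25×10^6 J/(m²·K).
A ∝ 1/C ⇒ A_land = A_ocean × C_ocean/C_land = 0.128 × 191 = 24.5 K.

24.5 K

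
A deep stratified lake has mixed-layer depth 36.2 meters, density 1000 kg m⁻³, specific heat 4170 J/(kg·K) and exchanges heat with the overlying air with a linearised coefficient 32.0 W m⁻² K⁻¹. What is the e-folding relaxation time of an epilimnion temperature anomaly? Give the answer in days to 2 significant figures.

55 days

Areal heat capacity C = ρ c_p D = 1000 × 4170 × 36.2 = 1.51×10^8 J/(m²·K).
Relaxation time τ = C / λ = 1.51×10^8 / 32.0 = 4.72×10^6 s.
In days: 4.72×10^6 s / (86400 s/day) = 54.6 days.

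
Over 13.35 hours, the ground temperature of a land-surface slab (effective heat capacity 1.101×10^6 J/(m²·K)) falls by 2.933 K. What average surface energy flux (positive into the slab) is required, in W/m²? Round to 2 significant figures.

-67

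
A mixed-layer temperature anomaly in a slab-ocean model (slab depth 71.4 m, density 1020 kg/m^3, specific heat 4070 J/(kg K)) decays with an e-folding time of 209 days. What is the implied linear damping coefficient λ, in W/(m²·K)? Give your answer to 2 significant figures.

16

Areal heat capacity C = ρ c_p D = 1020 × 4070 × 71.4 = 2.96×10^8 J/(m²·K).
τ = 209 days = 1.81×10^7 s.
λ = C / τ = 2.96×10^8 / 1.81×10^7 = 16.4 W/(m²·K).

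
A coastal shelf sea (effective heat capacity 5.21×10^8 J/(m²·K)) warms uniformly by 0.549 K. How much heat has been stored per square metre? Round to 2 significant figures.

2.9×10^8

Areal heat capacity C = 5.21×10^8 J/(m²·K) (given).
ΔQ = C ΔT = 5.21×10^8 × 0.549 = 2.86×10^8 J/m².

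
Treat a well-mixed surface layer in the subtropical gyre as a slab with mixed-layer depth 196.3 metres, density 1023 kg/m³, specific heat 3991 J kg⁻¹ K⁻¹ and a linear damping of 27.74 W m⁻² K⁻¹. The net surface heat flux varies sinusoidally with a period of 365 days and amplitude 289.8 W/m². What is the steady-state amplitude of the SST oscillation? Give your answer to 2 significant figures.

Areal heat capacity C = ρ c_p D = 1023 × 3991 × 196.3 = 8.01×10^8 J/(m²·K).
Angular frequency ω = 2π / T = 2π / 3.15×10^7 s = 1.99×10^-7 s⁻¹.
√((Cω)² + λ²) = √((160)² + 27.74²) = 162 W/(m²·K).
Amplitude A = F₀ / √((Cω)²+λ²) = 289.8 / 162 = 1.79 K.

1.8 K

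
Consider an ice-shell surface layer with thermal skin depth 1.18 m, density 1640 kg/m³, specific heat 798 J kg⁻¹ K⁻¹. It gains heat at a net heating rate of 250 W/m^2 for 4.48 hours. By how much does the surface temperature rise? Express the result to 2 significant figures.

Areal heat capacity C = ρ c_p D = 1640 × 798 × 1.18 = 1.54×10^6 J/(m^2 K).
Net heat input Q = F Δt = 250 × (4.48 hours × 3600 s/hour) = 4.03×10^6 J/m².
ΔT = Q / C = 4.03×10^6 / 1.54×10^6 = 2.61 K.

2.6 K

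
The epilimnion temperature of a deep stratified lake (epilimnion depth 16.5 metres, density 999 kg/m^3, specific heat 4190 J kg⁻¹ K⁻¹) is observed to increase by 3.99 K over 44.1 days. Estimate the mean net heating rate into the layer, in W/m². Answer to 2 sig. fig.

72

Areal heat capacity C = ρ c_p D = 999 × 4190 × 16.5 = 6.91×10^7 J/(m^2 K).
Required heat per unit area: Q = C ΔT = 6.91×10^7 × 3.99 = 2.76×10^8 J/m².
Flux F = Q / Δt = 2.76×10^8 / 3.81×10^6 s = 72.3 W/m².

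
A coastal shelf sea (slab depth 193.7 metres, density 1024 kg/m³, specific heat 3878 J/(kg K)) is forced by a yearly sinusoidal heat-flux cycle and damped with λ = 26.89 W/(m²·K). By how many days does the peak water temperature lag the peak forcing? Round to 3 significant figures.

81.2 days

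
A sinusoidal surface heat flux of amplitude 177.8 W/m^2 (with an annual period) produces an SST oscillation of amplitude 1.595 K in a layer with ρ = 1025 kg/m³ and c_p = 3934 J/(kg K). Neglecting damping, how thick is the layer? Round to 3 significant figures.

139 m

ω = 2π / 3.15×10^7 s = 1.99×10^-7 s⁻¹.
Required C = F₀ / (A ω) = 177.8 / (1.595 × 1.99×10^-7) = 5.59×10^8 J/(m²·K).
D = C / (ρ c_p) = 5.59×10^8 / (1025 × 3934) = 139 m.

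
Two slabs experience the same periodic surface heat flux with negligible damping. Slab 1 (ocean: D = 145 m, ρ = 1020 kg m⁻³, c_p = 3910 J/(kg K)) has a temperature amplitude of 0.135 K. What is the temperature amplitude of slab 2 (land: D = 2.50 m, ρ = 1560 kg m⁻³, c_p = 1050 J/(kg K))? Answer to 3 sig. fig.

19.1 K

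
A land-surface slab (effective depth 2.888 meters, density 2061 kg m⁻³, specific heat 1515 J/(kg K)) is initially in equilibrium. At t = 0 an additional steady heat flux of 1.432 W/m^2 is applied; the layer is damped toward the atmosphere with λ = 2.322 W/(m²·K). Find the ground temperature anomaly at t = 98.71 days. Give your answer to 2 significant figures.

0.55 K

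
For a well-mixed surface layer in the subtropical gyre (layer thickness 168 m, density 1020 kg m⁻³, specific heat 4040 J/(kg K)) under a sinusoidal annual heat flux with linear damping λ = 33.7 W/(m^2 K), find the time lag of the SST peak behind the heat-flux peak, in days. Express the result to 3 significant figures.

77.3 days

Areal heat capacity C = ρ c_p D = 1020 × 4040 × 168 = 6.92×10^8 J m⁻² K⁻¹.
ω = 2π / 3.15×10^7 s = 1.99×10^-7 s⁻¹.
Phase lag φ = arctan(Cω/λ) = arctan(138/33.7) = 1.33 rad.
Time lag = φ / ω = 1.33 / 1.99×10^-7 = 6.68×10^6 s = 77.3 days.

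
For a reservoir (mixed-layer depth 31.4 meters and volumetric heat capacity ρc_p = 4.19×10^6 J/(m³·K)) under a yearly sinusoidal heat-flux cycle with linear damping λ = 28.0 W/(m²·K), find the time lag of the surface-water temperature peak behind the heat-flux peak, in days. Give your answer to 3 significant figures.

43.7 days

Areal heat capacity C = ρc_p × D = 4.19×10^6 × 31.4 = 1.32×10^8 J/(m²·K).
ω = 2π / 3.15×10^7 s = 1.99×10^-7 s⁻¹.
Phase lag φ = arctan(Cω/λ) = arctan(26.2/28.0) = 0.752 rad.
Time lag = φ / ω = 0.752 / 1.99×10^-7 = 3.78×10^6 s = 43.7 days.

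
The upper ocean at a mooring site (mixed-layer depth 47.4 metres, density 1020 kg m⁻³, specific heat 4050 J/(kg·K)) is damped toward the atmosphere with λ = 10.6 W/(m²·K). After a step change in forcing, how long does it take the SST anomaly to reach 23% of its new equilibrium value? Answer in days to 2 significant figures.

56 days

Areal heat capacity C = ρ c_p D = 1020 × 4050 × 47.4 = 1.96×10^8 J/(m^2 K).
τ = C / λ = 1.96×10^8 / 10.6 = 1.85×10^7 s.
Fraction reached: 1 − e^(−t/τ) = 0.23 ⇒ t = −τ ln(1 − 0.23) = τ × 0.261.
t = 4.83×10^6 s = 55.9 days.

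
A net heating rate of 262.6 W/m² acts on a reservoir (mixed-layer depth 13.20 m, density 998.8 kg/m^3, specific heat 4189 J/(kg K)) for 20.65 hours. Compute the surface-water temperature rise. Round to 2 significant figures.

0.35 K

Areal heat capacity C = ρ c_p D = 998.8 × 4189 × 13.20 = 5.52×10^7 J m⁻² K⁻¹.
Net heat input Q = F Δt = 262.6 × (20.65 hours × 3600 s/hour) = 1.95×10^7 J/m².
ΔT = Q / C = 1.95×10^7 / 5.52×10^7 = 0.353 K.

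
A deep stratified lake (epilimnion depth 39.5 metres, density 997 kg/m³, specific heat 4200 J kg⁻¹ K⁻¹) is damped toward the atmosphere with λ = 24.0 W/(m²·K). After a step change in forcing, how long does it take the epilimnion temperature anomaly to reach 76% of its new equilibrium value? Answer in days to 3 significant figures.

114 days

Areal heat capacity C = ρ c_p D = 997 × 4200 × 39.5 = 1.65×10^8 J/(m^2 K).
τ = C / λ = 1.65×10^8 / 24.0 = 6.89×10^6 s.
Fraction reached: 1 − e^(−t/τ) = 0.76 ⇒ t = −τ ln(1 − 0.76) = τ × 1.43.
t = 9.84×10^6 s = 114 days.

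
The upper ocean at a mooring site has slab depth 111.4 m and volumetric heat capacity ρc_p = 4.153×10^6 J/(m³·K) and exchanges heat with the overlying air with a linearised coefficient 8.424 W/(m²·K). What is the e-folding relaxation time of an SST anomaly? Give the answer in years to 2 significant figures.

1.7 years

Areal heat capacity C = ρc_p × D = 4.153×10^6 × 111.4 = 4.63×10^8 J/(m²·K).
Relaxation time τ = C / λ = 4.63×10^8 / 8.424 = 5.49×10^7 s.
In years: 5.49×10^7 s / (3.156×10^7 s/year) = 1.74 years.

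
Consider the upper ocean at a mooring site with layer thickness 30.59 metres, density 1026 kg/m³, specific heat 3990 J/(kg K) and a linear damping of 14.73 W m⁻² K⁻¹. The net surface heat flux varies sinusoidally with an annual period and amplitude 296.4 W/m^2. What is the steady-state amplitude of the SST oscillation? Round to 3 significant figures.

Areal heat capacity C = ρ c_p D = 1026 × 3990 × 30.59 = 1.25×10^8 J m⁻² K⁻¹.
Angular frequency ω = 2π / T = 2π / 3.15×10^7 s = 1.99×10^-7 s⁻¹.
√((Cω)² + λ²) = √((25.0)² + 14.73²) = 29.0 W/(m²·K).
Amplitude A = F₀ / √((Cω)²+λ²) = 296.4 / 29.0 = 10.2 K.

10.2 K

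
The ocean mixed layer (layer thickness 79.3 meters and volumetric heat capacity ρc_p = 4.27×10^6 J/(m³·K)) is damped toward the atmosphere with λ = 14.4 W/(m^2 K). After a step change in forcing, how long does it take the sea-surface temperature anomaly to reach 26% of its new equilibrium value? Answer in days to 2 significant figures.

82 days

Areal heat capacity C = ρc_p × D = 4.27×10^6 × 79.3 = 3.39×10^8 J/(m²·K).
τ = C / λ = 3.39×10^8 / 14.4 = 2.35×10^7 s.
Fraction reached: 1 − e^(−t/τ) = 0.26 ⇒ t = −τ ln(1 − 0.26) = τ × 0.301.
t = 7.08×10^6 s = 81.9 days.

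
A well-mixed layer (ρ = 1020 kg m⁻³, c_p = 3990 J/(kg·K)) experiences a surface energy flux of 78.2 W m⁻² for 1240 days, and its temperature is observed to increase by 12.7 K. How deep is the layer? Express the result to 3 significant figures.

162 m

Heat input Q = F Δt = 78.2 × 1.07×10^8 s = 8.38×10^9 J/m².
Required areal heat capacity C = Q / ΔT = 6.60×10^8 J/(m²·K).
Depth D = C / (ρ c_p) = 6.60×10^8 / (1020 × 3990) = 162 m.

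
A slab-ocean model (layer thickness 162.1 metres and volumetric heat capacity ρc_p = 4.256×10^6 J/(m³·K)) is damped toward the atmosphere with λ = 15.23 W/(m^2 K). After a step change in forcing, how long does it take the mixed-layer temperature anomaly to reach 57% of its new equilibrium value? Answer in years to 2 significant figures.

1.2 years

Areal heat capacity C = ρc_p × D = 4.256×10^6 × 162.1 = 6.90×10^8 J/(m^2 K).
τ = C / λ = 6.90×10^8 / 15.23 = 4.53×10^7 s.
Fraction reached: 1 − e^(−t/τ) = 0.57 ⇒ t = −τ ln(1 − 0.57) = τ × 0.844.
t = 3.82×10^7 s = 1.21 years.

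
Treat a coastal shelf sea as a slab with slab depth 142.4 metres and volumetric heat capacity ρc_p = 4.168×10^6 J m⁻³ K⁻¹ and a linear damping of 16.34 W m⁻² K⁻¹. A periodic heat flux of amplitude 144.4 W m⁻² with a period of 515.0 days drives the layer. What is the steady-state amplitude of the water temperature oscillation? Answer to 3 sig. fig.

Areal heat capacity C = ρc_p × D = 4.168×10^6 × 142.4 = 5.94×10^8 J m⁻² K⁻¹.
Angular frequency ω = 2π / T = 2π / 4.45×10^7 s = 1.41×10^-7 s⁻¹.
√((Cω)² + λ²) = √((83.8)² + 16.34²) = 85.4 W/(m²·K).
Amplitude A = F₀ / √((Cω)²+λ²) = 144.4 / 85.4 = 1.69 K.

1.69 K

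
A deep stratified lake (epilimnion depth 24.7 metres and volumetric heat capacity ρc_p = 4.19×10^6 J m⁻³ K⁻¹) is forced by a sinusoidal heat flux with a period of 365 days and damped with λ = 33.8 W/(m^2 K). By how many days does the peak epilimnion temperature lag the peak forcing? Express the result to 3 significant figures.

31.8 days

Areal heat capacity C = ρc_p × D = 4.19×10^6 × 24.7 = 1.03×10^8 J/(m²·K).
ω = 2π / 3.15×10^7 s = 1.99×10^-7 s⁻¹.
Phase lag φ = arctan(Cω/λ) = arctan(20.6/33.8) = 0.548 rad.
Time lag = φ / ω = 0.548 / 1.99×10^-7 = 2.75×10^6 s = 31.8 days.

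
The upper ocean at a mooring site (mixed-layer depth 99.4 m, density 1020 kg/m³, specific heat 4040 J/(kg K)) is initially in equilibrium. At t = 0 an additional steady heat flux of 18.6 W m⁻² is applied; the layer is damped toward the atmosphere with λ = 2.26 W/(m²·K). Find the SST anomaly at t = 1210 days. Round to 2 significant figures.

Areal heat capacity C = ρ c_p D = 1020 × 4040 × 99.4 = 4.10×10^8 J/(m^2 K).
τ = C / λ = 4.10×10^8 / 2.26 = 1.81×10^8 s.
Equilibrium anomaly ΔT_eq = F / λ = 18.6 / 2.26 = 8.23 K.
t = 1210 days = 1.05×10^8 s, so t/τ = 0.577.
ΔT(t) = ΔT_eq (1 − e^(−t/τ)) = 8.23 × (1 − e^−0.577) = 3.61 K.

3.6 K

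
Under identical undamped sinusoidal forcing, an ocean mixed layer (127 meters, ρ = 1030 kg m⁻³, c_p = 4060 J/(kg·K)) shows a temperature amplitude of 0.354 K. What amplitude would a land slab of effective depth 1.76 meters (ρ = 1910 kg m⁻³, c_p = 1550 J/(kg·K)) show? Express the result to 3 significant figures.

36.1 K

C_ocean = 5.31×10^8 J/(m²·K); C_land = 5.21×10^6 J/(m²·K).
A ∝ 1/C ⇒ A_land = A_ocean × C_ocean/C_land = 0.354 × 102 = 36.1 K.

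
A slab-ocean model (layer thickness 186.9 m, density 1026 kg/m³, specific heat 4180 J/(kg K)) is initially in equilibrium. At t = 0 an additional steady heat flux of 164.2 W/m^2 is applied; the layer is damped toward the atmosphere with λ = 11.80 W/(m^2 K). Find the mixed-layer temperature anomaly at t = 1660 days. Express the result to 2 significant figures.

Areal heat capacity C = ρ c_p D = 1026 × 4180 × 186.9 = 8.02×10^8 J/(m²·K).
τ = C / λ = 8.02×10^8 / 11.80 = 6.79×10^7 s.
Equilibrium anomaly ΔT_eq = F / λ = 164.2 / 11.80 = 13.9 K.
t = 1660 days = 1.43×10^8 s, so t/τ = 2.11.
ΔT(t) = ΔT_eq (1 − e^(−t/τ)) = 13.9 × (1 − e^−2.11) = 12.2 K.

12 K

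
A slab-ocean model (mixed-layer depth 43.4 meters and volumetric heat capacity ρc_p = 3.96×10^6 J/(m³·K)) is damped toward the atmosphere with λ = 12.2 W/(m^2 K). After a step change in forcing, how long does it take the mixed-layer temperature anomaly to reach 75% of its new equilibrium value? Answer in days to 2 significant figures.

230 days

Areal heat capacity C = ρc_p × D = 3.96×10^6 × 43.4 = 1.72×10^8 J/(m^2 K).
τ = C / λ = 1.72×10^8 / 12.2 = 1.41×10^7 s.
Fraction reached: 1 − e^(−t/τ) = 0.75 ⇒ t = −τ ln(1 − 0.75) = τ × 1.39.
t = 1.95×10^7 s = 226 days.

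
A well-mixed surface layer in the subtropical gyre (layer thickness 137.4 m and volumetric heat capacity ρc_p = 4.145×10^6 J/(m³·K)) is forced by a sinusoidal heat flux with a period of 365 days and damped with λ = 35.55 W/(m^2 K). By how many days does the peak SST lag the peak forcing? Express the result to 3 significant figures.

Areal heat capacity C = ρc_p × D = 4.145×10^6 × 137.4 = 5.70×10^8 J/(m²·K).
ω = 2π / 3.15×10^7 s = 1.99×10^-7 s⁻¹.
Phase lag φ = arctan(Cω/λ) = arctan(113/35.55) = 1.27 rad.
Time lag = φ / ω = 1.27 / 1.99×10^-7 = 6.36×10^6 s = 73.6 days.

73.6 days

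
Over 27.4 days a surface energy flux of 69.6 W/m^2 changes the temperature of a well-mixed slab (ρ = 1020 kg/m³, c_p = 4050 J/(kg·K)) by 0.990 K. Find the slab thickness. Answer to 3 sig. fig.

40.3 m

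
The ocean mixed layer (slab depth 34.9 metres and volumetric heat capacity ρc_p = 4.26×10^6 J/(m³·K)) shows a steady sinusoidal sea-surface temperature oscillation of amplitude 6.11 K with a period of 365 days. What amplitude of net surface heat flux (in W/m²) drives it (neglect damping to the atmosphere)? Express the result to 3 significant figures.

181

Areal heat capacity C = ρc_p × D = 4.26×10^6 × 34.9 = 1.49×10^8 J/(m²·K).
ω = 2π / 3.15×10^7 s = 1.99×10^-7 s⁻¹.
Cω = 1.49×10^8 × 1.99×10^-7 = 29.6 W/(m²·K).
F₀ = A × Cω = 6.11 × 29.6 = 181 W/m².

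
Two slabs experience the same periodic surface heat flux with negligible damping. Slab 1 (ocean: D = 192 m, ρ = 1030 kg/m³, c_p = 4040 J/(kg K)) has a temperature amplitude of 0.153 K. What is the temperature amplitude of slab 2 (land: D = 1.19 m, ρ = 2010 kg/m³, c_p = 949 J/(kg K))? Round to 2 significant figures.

54 K

C_ocean = 7.99×10^8 J/(m²·K); C_land = 2.27×10^6 J/(m²·K).
A ∝ 1/C ⇒ A_land = A_ocean × C_ocean/C_land = 0.153 × 352 = 53.9 K.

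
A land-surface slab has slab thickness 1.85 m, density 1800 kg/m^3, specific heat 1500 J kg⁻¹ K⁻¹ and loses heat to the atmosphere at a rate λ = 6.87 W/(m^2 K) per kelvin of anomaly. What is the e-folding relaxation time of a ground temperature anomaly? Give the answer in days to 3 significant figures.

8.42 days

Areal heat capacity C = ρ c_p D = 1800 × 1500 × 1.85 = 5.00×10^6 J/(m^2 K).
Relaxation time τ = C / λ = 5.00×10^6 / 6.87 = 7.27×10^5 s.
In days: 7.27×10^5 s / (86400 s/day) = 8.42 days.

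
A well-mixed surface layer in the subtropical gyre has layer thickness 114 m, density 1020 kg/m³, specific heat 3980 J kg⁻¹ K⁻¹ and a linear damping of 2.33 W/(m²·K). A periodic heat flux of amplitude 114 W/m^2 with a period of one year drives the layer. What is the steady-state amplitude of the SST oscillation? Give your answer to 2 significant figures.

1.2 K

Areal heat capacity C = ρ c_p D = 1020 × 3980 × 114 = 4.63×10^8 J/(m^2 K).
Angular frequency ω = 2π / T = 2π / 3.15×10^7 s = 1.99×10^-7 s⁻¹.
√((Cω)² + λ²) = √((92.2)² + 2.33²) = 92.2 W/(m²·K).
Amplitude A = F₀ / √((Cω)²+λ²) = 114 / 92.2 = 1.24 K.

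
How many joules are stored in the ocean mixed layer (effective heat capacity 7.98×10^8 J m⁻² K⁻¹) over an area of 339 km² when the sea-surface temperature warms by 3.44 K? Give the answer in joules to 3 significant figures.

Areal heat capacity C = 7.98×10^8 J m⁻² K⁻¹ (given).
Heat per unit area: q = C ΔT = 7.98×10^8 × 3.44 = 2.75×10^9 J/m².
Total heat: Q = q × A = 2.75×10^9 × (339 × 10⁶ m²) = 9.31×10^17 J.

9.31×10^17 J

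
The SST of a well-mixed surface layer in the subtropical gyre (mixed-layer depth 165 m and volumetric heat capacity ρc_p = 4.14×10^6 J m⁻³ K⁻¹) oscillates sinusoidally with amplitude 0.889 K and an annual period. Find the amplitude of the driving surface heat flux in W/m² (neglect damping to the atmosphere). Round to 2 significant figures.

Areal heat capacity C = ρc_p × D = 4.14×10^6 × 165 = 6.83×10^8 J/(m^2 K).
ω = 2π / 3.15×10^7 s = 1.99×10^-7 s⁻¹.
Cω = 6.83×10^8 × 1.99×10^-7 = 136 W/(m²·K).
F₀ = A × Cω = 0.889 × 136 = 121 W/m².

120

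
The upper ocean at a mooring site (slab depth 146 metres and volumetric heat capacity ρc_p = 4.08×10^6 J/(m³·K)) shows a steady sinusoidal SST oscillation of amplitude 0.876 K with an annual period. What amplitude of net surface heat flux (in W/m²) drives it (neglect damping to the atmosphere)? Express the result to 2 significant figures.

Areal heat capacity C = ρc_p × D = 4.08×10^6 × 146 = 5.96×10^8 J/(m²·K).
ω = 2π / 3.15×10^7 s = 1.99×10^-7 s⁻¹.
Cω = 5.96×10^8 × 1.99×10^-7 = 119 W/(m²·K).
F₀ = A × Cω = 0.876 × 119 = 104 W/m².

100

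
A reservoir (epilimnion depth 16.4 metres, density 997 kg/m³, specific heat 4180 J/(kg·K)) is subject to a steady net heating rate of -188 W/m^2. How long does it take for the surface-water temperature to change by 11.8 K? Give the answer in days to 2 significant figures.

Areal heat capacity C = ρ c_p D = 997 × 4180 × 16.4 = 6.83×10^7 J m⁻² K⁻¹.
Time required: Δt = C ΔT / F = 6.83×10^7 × -11.8 / -188 = 4.29×10^6 s.
In days: 4.29×10^6 s / (86400 s/day) = 49.7 days.

50 days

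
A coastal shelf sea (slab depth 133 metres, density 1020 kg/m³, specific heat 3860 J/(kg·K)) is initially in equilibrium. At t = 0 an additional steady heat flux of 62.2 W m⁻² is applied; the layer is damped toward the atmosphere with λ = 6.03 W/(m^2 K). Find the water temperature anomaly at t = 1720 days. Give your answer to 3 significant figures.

8.45 K

Areal heat capacity C = ρ c_p D = 1020 × 3860 × 133 = 5.24×10^8 J/(m²·K).
τ = C / λ = 5.24×10^8 / 6.03 = 8.68×10^7 s.
Equilibrium anomaly ΔT_eq = F / λ = 62.2 / 6.03 = 10.3 K.
t = 1720 days = 1.49×10^8 s, so t/τ = 1.71.
ΔT(t) = ΔT_eq (1 − e^(−t/τ)) = 10.3 × (1 − e^−1.71) = 8.45 K.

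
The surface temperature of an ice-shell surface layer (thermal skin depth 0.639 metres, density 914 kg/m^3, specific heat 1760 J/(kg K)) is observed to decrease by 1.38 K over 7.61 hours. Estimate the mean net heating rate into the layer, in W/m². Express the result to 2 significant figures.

-52

Areal heat capacity C = ρ c_p D = 914 × 1760 × 0.639 = 1.03×10^6 J m⁻² K⁻¹.
Required heat per unit area: Q = C ΔT = 1.03×10^6 × -1.38 = -1.42×10^6 J/m².
Flux F = Q / Δt = -1.42×10^6 / 27400 s = -51.8 W/m².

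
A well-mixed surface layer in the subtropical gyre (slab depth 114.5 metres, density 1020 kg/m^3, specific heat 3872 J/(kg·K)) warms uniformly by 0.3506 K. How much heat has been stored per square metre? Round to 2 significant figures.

Areal heat capacity C = ρ c_p D = 1020 × 3872 × 114.5 = 4.52×10^8 J/(m²·K).
ΔQ = C ΔT = 4.52×10^8 × 0.3506 = 1.59×10^8 J/m².

1.6×10^8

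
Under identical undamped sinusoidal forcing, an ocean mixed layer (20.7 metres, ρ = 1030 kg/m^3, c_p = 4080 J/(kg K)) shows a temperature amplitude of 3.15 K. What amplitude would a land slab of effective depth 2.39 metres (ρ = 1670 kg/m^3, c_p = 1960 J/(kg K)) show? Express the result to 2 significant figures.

C_ocean = 8.70×10^7 J/(m²·K); C_land = 7.82×10^6 J/(m²·K).
A ∝ 1/C ⇒ A_land = A_ocean × C_ocean/C_land = 3.15 × 11.1 = 35.0 K.

35 K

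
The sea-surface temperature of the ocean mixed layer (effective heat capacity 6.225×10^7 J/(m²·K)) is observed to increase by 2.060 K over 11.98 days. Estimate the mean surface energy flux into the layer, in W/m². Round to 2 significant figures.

120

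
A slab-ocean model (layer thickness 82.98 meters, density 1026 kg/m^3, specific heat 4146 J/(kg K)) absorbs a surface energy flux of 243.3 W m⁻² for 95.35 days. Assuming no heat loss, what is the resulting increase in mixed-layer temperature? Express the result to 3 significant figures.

5.68 K

Areal heat capacity C = ρ c_p D = 1026 × 4146 × 82.98 = 3.53×10^8 J/(m^2 K).
Net heat input Q = F Δt = 243.3 × (95.35 days × 86400 s/day) = 2.00×10^9 J/m².
ΔT = Q / C = 2.00×10^9 / 3.53×10^8 = 5.68 K.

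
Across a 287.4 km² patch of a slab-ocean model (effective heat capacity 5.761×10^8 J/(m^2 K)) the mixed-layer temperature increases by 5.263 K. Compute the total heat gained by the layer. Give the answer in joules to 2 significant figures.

8.7×10^17 J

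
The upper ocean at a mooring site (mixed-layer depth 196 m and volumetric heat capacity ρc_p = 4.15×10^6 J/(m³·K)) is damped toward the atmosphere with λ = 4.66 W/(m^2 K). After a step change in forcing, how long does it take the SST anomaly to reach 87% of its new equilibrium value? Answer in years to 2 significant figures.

Areal heat capacity C = ρc_p × D = 4.15×10^6 × 196 = 8.13×10^8 J/(m^2 K).
τ = C / λ = 8.13×10^8 / 4.66 = 1.75×10^8 s.
Fraction reached: 1 − e^(−t/τ) = 0.87 ⇒ t = −τ ln(1 − 0.87) = τ × 2.04.
t = 3.56×10^8 s = 11.3 years.

11 years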